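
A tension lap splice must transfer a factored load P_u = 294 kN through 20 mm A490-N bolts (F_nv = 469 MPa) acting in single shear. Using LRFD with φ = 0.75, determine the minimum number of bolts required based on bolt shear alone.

A_b = π·20²/4 = 314.2 mm².
Per-bolt design strength φR_n = 0.75 × 469 × 314.2 × 1 / 1000 = 110.5 kN.
n ≥ 294 / 110.5 = 2.661 → use 3 bolts.

3 bolts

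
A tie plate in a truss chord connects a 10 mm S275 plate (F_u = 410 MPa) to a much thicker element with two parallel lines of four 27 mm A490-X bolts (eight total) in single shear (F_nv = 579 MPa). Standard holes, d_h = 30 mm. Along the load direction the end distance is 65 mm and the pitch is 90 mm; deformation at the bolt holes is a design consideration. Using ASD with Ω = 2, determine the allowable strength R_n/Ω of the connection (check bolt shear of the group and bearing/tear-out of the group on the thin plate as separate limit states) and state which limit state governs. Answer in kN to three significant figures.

1040 kN (bearing governs)

Bolt shear: A_b = π·27²/4 = 572.6 mm²; R_n = 579 × 572.6 × 8 × 1 / 1000 = 2652 kN → 2652 / 2 = 1330 kN.
Bearing (1.2 l_c t F_u ≤ 2.4 d t F_u): upper limit = 2.4·27·10·410 / 1000 = 265.7 kN.
  Edge l_c = 65 − 30/2 = 50 → r_n = 246 kN; interior l_c = 90 − 30 = 60 → r_n = 265.7 kN.
  R_n,bearing = 2·246 + 6·265.7 = 2086 kN → 2086 / 2 = 1040 kN.
Bearing governs: 1040 kN.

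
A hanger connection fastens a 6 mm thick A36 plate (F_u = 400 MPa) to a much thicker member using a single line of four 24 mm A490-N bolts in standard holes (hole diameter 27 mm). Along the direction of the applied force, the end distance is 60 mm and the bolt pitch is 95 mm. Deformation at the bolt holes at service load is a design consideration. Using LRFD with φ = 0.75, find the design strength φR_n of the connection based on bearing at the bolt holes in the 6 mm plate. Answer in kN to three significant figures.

Per bolt r_n = 1.2 l_c t F_u ≤ 2.4 d t F_u; upper limit = 2.4 × 24 × 6 × 400 / 1000 = 138.2 kN.
Edge bolt: l_c = 60 − 27/2 = 46.5 mm → 1.2 × 46.5 × 6 × 400 / 1000 = 133.9 → r_n = 133.9 kN.
Interior bolts: l_c = 95 − 27 = 68 mm → 1.2 × 68 × 6 × 400 / 1000 = 195.8 → r_n = 138.2 kN.
R_n = 1 × 133.9 + 3 × 138.2 = 548.6 kN.
Design strength φR_n = 0.75 × 548.6 = 411 kN.

411 kN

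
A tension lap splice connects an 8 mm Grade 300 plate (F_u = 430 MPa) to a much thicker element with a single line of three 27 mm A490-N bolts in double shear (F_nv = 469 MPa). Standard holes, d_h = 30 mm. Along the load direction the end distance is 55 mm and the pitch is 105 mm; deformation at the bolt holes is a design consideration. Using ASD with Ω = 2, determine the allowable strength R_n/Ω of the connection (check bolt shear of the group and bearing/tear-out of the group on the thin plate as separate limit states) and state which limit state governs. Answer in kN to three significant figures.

305 kN (bearing governs)

Bolt shear: A_b = π·27²/4 = 572.6 mm²; R_n = 469 × 572.6 × 3 × 2 / 1000 = 1611 kN → 1611 / 2 = 806 kN.
Bearing (1.2 l_c t F_u ≤ 2.4 d t F_u): upper limit = 2.4·27·8·430 / 1000 = 222.9 kN.
  Edge l_c = 55 − 30/2 = 40 → r_n = 165.1 kN; interior l_c = 105 − 30 = 75 → r_n = 222.9 kN.
  R_n,bearing = 1·165.1 + 2·222.9 = 610.9 kN → 610.9 / 2 = 305 kN.
Bearing governs: 305 kN.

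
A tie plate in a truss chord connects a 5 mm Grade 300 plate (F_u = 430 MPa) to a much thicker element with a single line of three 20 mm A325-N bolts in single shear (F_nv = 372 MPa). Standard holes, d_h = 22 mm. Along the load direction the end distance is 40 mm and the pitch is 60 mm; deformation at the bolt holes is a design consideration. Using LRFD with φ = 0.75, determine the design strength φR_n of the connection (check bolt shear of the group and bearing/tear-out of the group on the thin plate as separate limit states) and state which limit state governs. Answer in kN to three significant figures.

203 kN (bearing governs)

Bolt shear: A_b = π·20²/4 = 314.2 mm²; R_n = 372 × 314.2 × 3 × 1 / 1000 = 350.6 kN → 0.75 × 350.6 = 263 kN.
Bearing (1.2 l_c t F_u ≤ 2.4 d t F_u): upper limit = 2.4·20·5·430 / 1000 = 103.2 kN.
  Edge l_c = 40 − 22/2 = 29 → r_n = 74.82 kN; interior l_c = 60 − 22 = 38 → r_n = 98.04 kN.
  R_n,bearing = 1·74.82 + 2·98.04 = 270.9 kN → 0.75 × 270.9 = 203 kN.
Bearing governs: 203 kN.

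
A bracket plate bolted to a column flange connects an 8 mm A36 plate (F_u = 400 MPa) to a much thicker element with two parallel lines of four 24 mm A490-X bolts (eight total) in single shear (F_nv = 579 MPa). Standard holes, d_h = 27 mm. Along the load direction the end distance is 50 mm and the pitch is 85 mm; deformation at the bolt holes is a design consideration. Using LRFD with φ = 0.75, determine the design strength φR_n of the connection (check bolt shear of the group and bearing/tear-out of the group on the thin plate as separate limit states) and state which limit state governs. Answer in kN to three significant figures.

Bolt shear: A_b = π·24²/4 = 452.4 mm²; R_n = 579 × 452.4 × 8 × 1 / 1000 = 2095 kN → 0.75 × 2095 = 1570 kN.
Bearing (1.2 l_c t F_u ≤ 2.4 d t F_u): upper limit = 2.4·24·8·400 / 1000 = 184.3 kN.
  Edge l_c = 50 − 27/2 = 36.5 → r_n = 140.2 kN; interior l_c = 85 − 27 = 58 → r_n = 184.3 kN.
  R_n,bearing = 2·140.2 + 6·184.3 = 1386 kN → 0.75 × 1386 = 1040 kN.
Bearing governs: 1040 kN.

1040 kN (bearing governs)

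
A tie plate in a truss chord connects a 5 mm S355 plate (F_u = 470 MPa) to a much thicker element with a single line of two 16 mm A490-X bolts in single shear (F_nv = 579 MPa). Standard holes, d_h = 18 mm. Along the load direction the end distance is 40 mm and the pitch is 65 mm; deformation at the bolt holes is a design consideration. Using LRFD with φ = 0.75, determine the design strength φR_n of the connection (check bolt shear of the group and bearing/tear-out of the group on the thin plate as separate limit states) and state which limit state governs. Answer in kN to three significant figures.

133 kN (bearing governs)

Bolt shear: A_b = π·16²/4 = 201.1 mm²; R_n = 579 × 201.1 × 2 × 1 / 1000 = 232.8 kN → 0.75 × 232.8 = 175 kN.
Bearing (1.2 l_c t F_u ≤ 2.4 d t F_u): upper limit = 2.4·16·5·470 / 1000 = 90.24 kN.
  Edge l_c = 40 − 18/2 = 31 → r_n = 87.42 kN; interior l_c = 65 − 18 = 47 → r_n = 90.24 kN.
  R_n,bearing = 1·87.42 + 1·90.24 = 177.7 kN → 0.75 × 177.7 = 133 kN.
Bearing governs: 133 kN.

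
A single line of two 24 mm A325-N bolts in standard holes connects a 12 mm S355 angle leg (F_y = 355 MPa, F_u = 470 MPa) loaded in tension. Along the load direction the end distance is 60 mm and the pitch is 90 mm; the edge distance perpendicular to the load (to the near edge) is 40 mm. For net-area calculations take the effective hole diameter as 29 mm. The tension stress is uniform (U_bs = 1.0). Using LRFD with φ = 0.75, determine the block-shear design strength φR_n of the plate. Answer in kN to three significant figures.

Shear plane L_v = 60 + 1·90 = 150 mm; A_gv = 150 × 12 = 1800 mm².
A_nv = (150 − 1.5·29) × 12 = 1278 mm².
A_nt = (40 − 0.5·29) × 12 = 306 mm².
0.6 F_u A_nv = 360.4 kN; 0.6 F_y A_gv = 383.4 kN → shear rupture governs the shear term.
R_n = 360.4 + 1.0 × 470 × 306 / 1000 = 504.2 kN.
Design strength φR_n = 0.75 × 504.2 = 378 kN.

378 kN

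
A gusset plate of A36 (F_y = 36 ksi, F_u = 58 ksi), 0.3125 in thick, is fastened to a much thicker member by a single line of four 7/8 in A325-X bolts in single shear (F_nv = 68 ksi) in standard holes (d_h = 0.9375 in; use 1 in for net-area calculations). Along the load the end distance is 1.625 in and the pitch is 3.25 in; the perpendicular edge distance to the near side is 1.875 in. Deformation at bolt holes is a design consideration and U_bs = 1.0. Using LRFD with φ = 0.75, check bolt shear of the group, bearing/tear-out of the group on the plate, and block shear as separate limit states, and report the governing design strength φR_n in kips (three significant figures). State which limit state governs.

76.3 kips (block shear governs)

Bolt shear: A_b = π·0.875²/4 = 0.6013 in²; R_n = 68 × 0.6013 × 4 × 1 = 163.6 kips → 0.75 × 163.6 = 123 kips.
Bearing: edge l_c = 1.156, r_n = 25.15 kips; interior l_c = 2.312, r_n = 38.06 kips; R_n = 25.15 + 3·38.06 = 139.3 kips → 105 kips.
Block shear: A_gv = 3.555, A_nv = 2.461, A_nt = 0.4297 in²; R_n = min(0.6F_uA_nv, 0.6F_yA_gv) + U_bs·F_u·A_nt = 101.7 kips → 76.3 kips.
Block shear governs: 76.3 kips.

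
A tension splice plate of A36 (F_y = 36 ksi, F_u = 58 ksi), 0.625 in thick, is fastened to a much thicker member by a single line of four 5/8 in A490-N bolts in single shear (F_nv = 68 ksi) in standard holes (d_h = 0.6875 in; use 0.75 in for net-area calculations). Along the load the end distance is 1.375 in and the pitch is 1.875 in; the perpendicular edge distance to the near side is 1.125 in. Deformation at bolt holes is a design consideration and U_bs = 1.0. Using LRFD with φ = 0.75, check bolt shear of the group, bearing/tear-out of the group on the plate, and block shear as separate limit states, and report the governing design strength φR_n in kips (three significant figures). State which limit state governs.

Bolt shear: A_b = π·0.625²/4 = 0.3068 in²; R_n = 68 × 0.3068 × 4 × 1 = 83.45 kips → 0.75 × 83.45 = 62.6 kips.
Bearing: edge l_c = 1.031, r_n = 44.86 kips; interior l_c = 1.188, r_n = 51.66 kips; R_n = 44.86 + 3·51.66 = 199.8 kips → 150 kips.
Block shear: A_gv = 4.375, A_nv = 2.734, A_nt = 0.4688 in²; R_n = min(0.6F_uA_nv, 0.6F_yA_gv) + U_bs·F_u·A_nt = 121.7 kips → 91.3 kips.
Bolt shear governs: 62.6 kips.

62.6 kips (bolt shear governs)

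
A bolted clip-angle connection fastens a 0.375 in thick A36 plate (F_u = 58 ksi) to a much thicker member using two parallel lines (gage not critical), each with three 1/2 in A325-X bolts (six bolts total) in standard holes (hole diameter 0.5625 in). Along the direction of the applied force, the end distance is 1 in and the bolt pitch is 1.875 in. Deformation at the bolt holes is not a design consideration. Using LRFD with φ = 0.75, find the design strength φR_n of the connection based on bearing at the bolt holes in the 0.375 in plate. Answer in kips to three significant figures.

133 kips

Per bolt r_n = 1.5 l_c t F_u ≤ 3.0 d t F_u; upper limit = 3.0 × 0.5 × 0.375 × 58 = 32.62 kips.
Edge bolt: l_c = 1 − 0.5625/2 = 0.7188 in → 1.5 × 0.7188 × 0.375 × 58 = 23.45 → r_n = 23.45 kips.
Interior bolts: l_c = 1.875 − 0.5625 = 1.312 in → 1.5 × 1.312 × 0.375 × 58 = 42.82 → r_n = 32.62 kips.
R_n = 2 × 23.45 + 4 × 32.62 = 177.4 kips.
Design strength φR_n = 0.75 × 177.4 = 133 kips.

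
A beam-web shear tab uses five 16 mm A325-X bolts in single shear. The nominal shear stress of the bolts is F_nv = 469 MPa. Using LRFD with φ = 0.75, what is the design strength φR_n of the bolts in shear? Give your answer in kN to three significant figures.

A_b = π × 16² / 4 = 201.1 mm².
R_n = F_nv · A_b · n · n_s = 469 × 201.1 × 5 × 1 / 1000 = 471.5 kN.
Design strength φR_n = 0.75 × 471.5 = 354 kN.

354 kN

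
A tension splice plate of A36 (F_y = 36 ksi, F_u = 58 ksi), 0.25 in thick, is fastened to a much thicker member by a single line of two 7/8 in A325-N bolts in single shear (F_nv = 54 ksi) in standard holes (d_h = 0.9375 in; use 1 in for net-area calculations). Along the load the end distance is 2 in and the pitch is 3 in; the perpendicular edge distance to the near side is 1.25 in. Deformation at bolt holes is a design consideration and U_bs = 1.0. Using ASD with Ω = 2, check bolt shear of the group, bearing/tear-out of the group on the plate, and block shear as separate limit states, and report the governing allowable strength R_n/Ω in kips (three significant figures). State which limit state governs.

Bolt shear: A_b = π·0.875²/4 = 0.6013 in²; R_n = 54 × 0.6013 × 2 × 1 = 64.94 kips → 64.94 / 2 = 32.5 kips.
Bearing: edge l_c = 1.531, r_n = 26.64 kips; interior l_c = 2.062, r_n = 30.45 kips; R_n = 26.64 + 1·30.45 = 57.09 kips → 28.5 kips.
Block shear: A_gv = 1.25, A_nv = 0.875, A_nt = 0.1875 in²; R_n = min(0.6F_uA_nv, 0.6F_yA_gv) + U_bs·F_u·A_nt = 37.88 kips → 18.9 kips.
Block shear governs: 18.9 kips.

18.9 kips (block shear governs)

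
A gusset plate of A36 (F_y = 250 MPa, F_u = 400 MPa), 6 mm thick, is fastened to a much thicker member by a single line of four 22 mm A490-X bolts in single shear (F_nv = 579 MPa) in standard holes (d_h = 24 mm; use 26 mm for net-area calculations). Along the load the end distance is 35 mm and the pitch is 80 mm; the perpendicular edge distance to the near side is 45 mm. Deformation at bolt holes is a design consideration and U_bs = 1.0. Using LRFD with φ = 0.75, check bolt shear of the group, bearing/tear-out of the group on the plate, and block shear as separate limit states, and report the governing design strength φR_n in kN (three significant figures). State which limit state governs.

Bolt shear: A_b = π·22²/4 = 380.1 mm²; R_n = 579 × 380.1 × 4 × 1 / 1000 = 880.4 kN → 0.75 × 880.4 = 660 kN.
Bearing: edge l_c = 23, r_n = 66.24 kN; interior l_c = 56, r_n = 126.7 kN; R_n = 66.24 + 3·126.7 = 446.4 kN → 335 kN.
Block shear: A_gv = 1650, A_nv = 1104, A_nt = 192 mm²; R_n = min(0.6F_uA_nv, 0.6F_yA_gv) + U_bs·F_u·A_nt = 324.3 kN → 243 kN.
Block shear governs: 243 kN.

243 kN (block shear governs)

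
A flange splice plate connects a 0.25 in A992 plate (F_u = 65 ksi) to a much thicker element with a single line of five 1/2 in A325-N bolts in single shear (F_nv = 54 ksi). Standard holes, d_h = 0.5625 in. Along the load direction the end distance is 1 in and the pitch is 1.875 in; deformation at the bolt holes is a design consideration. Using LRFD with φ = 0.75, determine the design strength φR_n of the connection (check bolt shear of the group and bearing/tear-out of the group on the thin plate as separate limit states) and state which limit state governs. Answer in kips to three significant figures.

Bolt shear: A_b = π·0.5²/4 = 0.1963 in²; R_n = 54 × 0.1963 × 5 × 1 = 53.01 kips → 0.75 × 53.01 = 39.8 kips.
Bearing (1.2 l_c t F_u ≤ 2.4 d t F_u): upper limit = 2.4·0.5·0.25·65 = 19.5 kips.
  Edge l_c = 1 − 0.5625/2 = 0.7188 → r_n = 14.02 kips; interior l_c = 1.875 − 0.5625 = 1.312 → r_n = 19.5 kips.
  R_n,bearing = 1·14.02 + 4·19.5 = 92.02 kips → 0.75 × 92.02 = 69 kips.
Bolt shear governs: 39.8 kips.

39.8 kips (bolt shear governs)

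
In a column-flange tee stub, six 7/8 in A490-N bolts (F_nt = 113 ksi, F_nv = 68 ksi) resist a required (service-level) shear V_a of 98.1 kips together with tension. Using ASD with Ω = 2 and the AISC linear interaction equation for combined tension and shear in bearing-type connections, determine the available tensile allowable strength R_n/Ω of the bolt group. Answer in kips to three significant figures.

A_b = π·0.875²/4 = 0.6013 in²; f_rv = 98.1 / (6 × 0.6013) = 27.19 ksi.
F'_nt = 1.3 F_nt − (Ω F_nt / F_nv) f_rv = 1.3·113 − (2·113/68)·27.19 = 56.53 ksi, capped at F_nt → F'_nt = 56.53 ksi.
R_n = F'_nt · A_b · n = 56.53 × 0.6013 × 6 = 204 kips.
Allowable strength R_n/Ω = 204 / 2 = 102 kips.

102 kips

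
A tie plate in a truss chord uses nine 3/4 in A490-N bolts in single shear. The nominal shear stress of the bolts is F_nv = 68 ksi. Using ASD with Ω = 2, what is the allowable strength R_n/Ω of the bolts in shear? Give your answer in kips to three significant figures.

135 kips

A_b = π × 0.75² / 4 = 0.4418 in².
R_n = F_nv · A_b · n · n_s = 68 × 0.4418 × 9 × 1 = 270.4 kips.
Allowable strength R_n/Ω = 270.4 / 2 = 135 kips.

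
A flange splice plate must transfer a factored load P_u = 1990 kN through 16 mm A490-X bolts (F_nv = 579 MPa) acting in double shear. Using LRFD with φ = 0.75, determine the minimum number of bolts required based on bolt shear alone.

A_b = π·16²/4 = 201.1 mm².
Per-bolt design strength φR_n = 0.75 × 579 × 201.1 × 2 / 1000 = 174.6 kN.
n ≥ 1990 / 174.6 = 11.4 → use 12 bolts.

12 bolts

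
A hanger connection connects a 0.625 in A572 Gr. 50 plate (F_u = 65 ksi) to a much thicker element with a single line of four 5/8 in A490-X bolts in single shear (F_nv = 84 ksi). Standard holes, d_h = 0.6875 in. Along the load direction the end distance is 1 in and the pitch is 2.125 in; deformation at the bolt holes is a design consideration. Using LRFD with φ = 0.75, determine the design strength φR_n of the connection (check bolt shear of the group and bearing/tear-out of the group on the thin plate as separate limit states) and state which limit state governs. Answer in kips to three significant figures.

77.3 kips (bolt shear governs)

Bolt shear: A_b = π·0.625²/4 = 0.3068 in²; R_n = 84 × 0.3068 × 4 × 1 = 103.1 kips → 0.75 × 103.1 = 77.3 kips.
Bearing (1.2 l_c t F_u ≤ 2.4 d t F_u): upper limit = 2.4·0.625·0.625·65 = 60.94 kips.
  Edge l_c = 1 − 0.6875/2 = 0.6562 → r_n = 31.99 kips; interior l_c = 2.125 − 0.6875 = 1.438 → r_n = 60.94 kips.
  R_n,bearing = 1·31.99 + 3·60.94 = 214.8 kips → 0.75 × 214.8 = 161 kips.
Bolt shear governs: 77.3 kips.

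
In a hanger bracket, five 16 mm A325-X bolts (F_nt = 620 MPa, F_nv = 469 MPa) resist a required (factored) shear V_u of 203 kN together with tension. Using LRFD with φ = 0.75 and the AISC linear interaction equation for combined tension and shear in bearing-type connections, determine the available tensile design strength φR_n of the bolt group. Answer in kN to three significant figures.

339 kN

A_b = π·16²/4 = 201.1 mm²; f_rv = 203 × 1000 / (5 × 201.1) = 201.9 MPa.
F'_nt = 1.3 F_nt − (F_nt / φF_nv) f_rv = 1.3·620 − (620/(0.75·469))·201.9 = 450.1 MPa, capped at F_nt → F'_nt = 450.1 MPa.
R_n = F'_nt · A_b · n = 450.1 × 201.1 × 5 / 1000 = 452.5 kN.
Design strength φR_n = 0.75 × 452.5 = 339 kN.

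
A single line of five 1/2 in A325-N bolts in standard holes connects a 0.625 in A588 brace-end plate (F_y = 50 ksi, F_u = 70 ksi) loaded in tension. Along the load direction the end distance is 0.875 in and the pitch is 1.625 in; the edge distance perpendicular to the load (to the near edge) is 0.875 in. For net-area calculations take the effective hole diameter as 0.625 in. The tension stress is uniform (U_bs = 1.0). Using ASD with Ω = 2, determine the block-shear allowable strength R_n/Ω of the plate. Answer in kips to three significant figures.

Shear plane L_v = 0.875 + 4·1.625 = 7.375 in; A_gv = 7.375 × 0.625 = 4.609 in².
A_nv = (7.375 − 4.5·0.625) × 0.625 = 2.852 in².
A_nt = (0.875 − 0.5·0.625) × 0.625 = 0.3516 in².
0.6 F_u A_nv = 119.8 kips; 0.6 F_y A_gv = 138.3 kips → shear rupture governs the shear term.
R_n = 119.8 + 1.0 × 70 × 0.3516 = 144.4 kips.
Allowable strength R_n/Ω = 144.4 / 2 = 72.2 kips.

72.2 kips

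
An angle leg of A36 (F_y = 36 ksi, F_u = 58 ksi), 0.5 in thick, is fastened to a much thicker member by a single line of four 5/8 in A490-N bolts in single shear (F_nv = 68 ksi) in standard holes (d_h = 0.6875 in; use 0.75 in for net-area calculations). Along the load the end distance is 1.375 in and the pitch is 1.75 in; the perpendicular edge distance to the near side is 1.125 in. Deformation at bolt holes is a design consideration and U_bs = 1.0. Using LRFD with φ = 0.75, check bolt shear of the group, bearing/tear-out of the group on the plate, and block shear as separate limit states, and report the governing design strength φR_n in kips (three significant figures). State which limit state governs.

Bolt shear: A_b = π·0.625²/4 = 0.3068 in²; R_n = 68 × 0.3068 × 4 × 1 = 83.45 kips → 0.75 × 83.45 = 62.6 kips.
Bearing: edge l_c = 1.031, r_n = 35.89 kips; interior l_c = 1.062, r_n = 36.97 kips; R_n = 35.89 + 3·36.97 = 146.8 kips → 110 kips.
Block shear: A_gv = 3.312, A_nv = 2, A_nt = 0.375 in²; R_n = min(0.6F_uA_nv, 0.6F_yA_gv) + U_bs·F_u·A_nt = 91.35 kips → 68.5 kips.
Bolt shear governs: 62.6 kips.

62.6 kips (bolt shear governs)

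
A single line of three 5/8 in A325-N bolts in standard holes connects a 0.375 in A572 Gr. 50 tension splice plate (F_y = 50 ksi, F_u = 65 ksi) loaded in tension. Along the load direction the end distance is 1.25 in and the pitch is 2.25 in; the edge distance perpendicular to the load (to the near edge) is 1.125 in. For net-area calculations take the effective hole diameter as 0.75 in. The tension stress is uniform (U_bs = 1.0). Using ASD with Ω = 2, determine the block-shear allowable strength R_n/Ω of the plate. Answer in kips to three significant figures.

37.5 kips

Shear plane L_v = 1.25 + 2·2.25 = 5.75 in; A_gv = 5.75 × 0.375 = 2.156 in².
A_nv = (5.75 − 2.5·0.75) × 0.375 = 1.453 in².
A_nt = (1.125 − 0.5·0.75) × 0.375 = 0.2812 in².
0.6 F_u A_nv = 56.67 kips; 0.6 F_y A_gv = 64.69 kips → shear rupture governs the shear term.
R_n = 56.67 + 1.0 × 65 × 0.2812 = 74.95 kips.
Allowable strength R_n/Ω = 74.95 / 2 = 37.5 kips.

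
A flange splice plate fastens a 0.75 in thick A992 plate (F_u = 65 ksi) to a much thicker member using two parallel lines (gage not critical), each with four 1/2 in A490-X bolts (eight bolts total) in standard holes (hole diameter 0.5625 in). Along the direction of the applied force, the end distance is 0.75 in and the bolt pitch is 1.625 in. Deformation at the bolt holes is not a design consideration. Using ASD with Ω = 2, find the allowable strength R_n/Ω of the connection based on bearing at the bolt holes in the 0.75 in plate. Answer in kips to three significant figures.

254 kips

Per bolt r_n = 1.5 l_c t F_u ≤ 3.0 d t F_u; upper limit = 3.0 × 0.5 × 0.75 × 65 = 73.12 kips.
Edge bolt: l_c = 0.75 − 0.5625/2 = 0.4688 in → 1.5 × 0.4688 × 0.75 × 65 = 34.28 → r_n = 34.28 kips.
Interior bolts: l_c = 1.625 − 0.5625 = 1.062 in → 1.5 × 1.062 × 0.75 × 65 = 77.7 → r_n = 73.12 kips.
R_n = 2 × 34.28 + 6 × 73.12 = 507.3 kips.
Allowable strength R_n/Ω = 507.3 / 2 = 254 kips.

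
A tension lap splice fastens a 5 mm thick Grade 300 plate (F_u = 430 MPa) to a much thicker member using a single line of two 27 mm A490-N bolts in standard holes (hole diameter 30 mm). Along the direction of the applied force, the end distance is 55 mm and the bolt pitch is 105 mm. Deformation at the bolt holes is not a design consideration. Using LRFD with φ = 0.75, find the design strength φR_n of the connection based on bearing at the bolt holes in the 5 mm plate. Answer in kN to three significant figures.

Per bolt r_n = 1.5 l_c t F_u ≤ 3.0 d t F_u; upper limit = 3.0 × 27 × 5 × 430 / 1000 = 174.2 kN.
Edge bolt: l_c = 55 − 30/2 = 40 mm → 1.5 × 40 × 5 × 430 / 1000 = 129 → r_n = 129 kN.
Interior bolts: l_c = 105 − 30 = 75 mm → 1.5 × 75 × 5 × 430 / 1000 = 241.9 → r_n = 174.2 kN.
R_n = 1 × 129 + 1 × 174.2 = 303.1 kN.
Design strength φR_n = 0.75 × 303.1 = 227 kN.

227 kN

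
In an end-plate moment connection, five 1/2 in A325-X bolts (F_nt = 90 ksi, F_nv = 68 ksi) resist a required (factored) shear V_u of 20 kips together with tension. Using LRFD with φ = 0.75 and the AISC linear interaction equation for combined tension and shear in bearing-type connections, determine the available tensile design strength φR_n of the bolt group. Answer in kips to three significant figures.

59.7 kips

A_b = π·0.5²/4 = 0.1963 in²; f_rv = 20 / (5 × 0.1963) = 20.37 ksi.
F'_nt = 1.3 F_nt − (F_nt / φF_nv) f_rv = 1.3·90 − (90/(0.75·68))·20.37 = 81.05 ksi, capped at F_nt → F'_nt = 81.05 ksi.
R_n = F'_nt · A_b · n = 81.05 × 0.1963 × 5 = 79.57 kips.
Design strength φR_n = 0.75 × 79.57 = 59.7 kips.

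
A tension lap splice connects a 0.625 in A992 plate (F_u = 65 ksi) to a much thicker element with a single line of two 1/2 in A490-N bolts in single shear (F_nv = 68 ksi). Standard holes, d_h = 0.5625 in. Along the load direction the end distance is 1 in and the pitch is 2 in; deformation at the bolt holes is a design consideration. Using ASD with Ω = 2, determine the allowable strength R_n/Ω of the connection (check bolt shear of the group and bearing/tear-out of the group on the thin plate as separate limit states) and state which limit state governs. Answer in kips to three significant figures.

13.4 kips (bolt shear governs)

Bolt shear: A_b = π·0.5²/4 = 0.1963 in²; R_n = 68 × 0.1963 × 2 × 1 = 26.7 kips → 26.7 / 2 = 13.4 kips.
Bearing (1.2 l_c t F_u ≤ 2.4 d t F_u): upper limit = 2.4·0.5·0.625·65 = 48.75 kips.
  Edge l_c = 1 − 0.5625/2 = 0.7188 → r_n = 35.04 kips; interior l_c = 2 − 0.5625 = 1.438 → r_n = 48.75 kips.
  R_n,bearing = 1·35.04 + 1·48.75 = 83.79 kips → 83.79 / 2 = 41.9 kips.
Bolt shear governs: 13.4 kips.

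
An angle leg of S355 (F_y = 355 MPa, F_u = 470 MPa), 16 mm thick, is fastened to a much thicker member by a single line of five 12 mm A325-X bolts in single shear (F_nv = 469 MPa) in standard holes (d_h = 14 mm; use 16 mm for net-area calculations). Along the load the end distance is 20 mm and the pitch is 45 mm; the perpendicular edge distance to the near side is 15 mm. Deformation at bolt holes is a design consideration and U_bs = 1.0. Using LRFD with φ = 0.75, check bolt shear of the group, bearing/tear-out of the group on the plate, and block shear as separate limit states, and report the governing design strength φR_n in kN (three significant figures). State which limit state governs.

199 kN (bolt shear governs)

Bolt shear: A_b = π·12²/4 = 113.1 mm²; R_n = 469 × 113.1 × 5 × 1 / 1000 = 265.2 kN → 0.75 × 265.2 = 199 kN.
Bearing: edge l_c = 13, r_n = 117.3 kN; interior l_c = 31, r_n = 216.6 kN; R_n = 117.3 + 4·216.6 = 983.6 kN → 738 kN.
Block shear: A_gv = 3200, A_nv = 2048, A_nt = 112 mm²; R_n = min(0.6F_uA_nv, 0.6F_yA_gv) + U_bs·F_u·A_nt = 630.2 kN → 473 kN.
Bolt shear governs: 199 kN.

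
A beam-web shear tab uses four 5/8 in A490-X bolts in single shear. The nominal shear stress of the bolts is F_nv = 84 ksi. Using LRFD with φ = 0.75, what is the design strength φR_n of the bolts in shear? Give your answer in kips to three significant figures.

A_b = π × 0.625² / 4 = 0.3068 in².
R_n = F_nv · A_b · n · n_s = 84 × 0.3068 × 4 × 1 = 103.1 kips.
Design strength φR_n = 0.75 × 103.1 = 77.3 kips.

77.3 kips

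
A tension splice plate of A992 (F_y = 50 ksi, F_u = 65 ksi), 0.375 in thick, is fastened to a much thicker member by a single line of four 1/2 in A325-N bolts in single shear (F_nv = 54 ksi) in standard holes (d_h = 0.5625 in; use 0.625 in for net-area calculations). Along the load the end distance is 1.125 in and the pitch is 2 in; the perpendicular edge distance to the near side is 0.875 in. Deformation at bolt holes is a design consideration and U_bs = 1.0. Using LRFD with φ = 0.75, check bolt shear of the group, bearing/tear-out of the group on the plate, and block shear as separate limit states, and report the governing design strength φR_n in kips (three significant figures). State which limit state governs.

Bolt shear: A_b = π·0.5²/4 = 0.1963 in²; R_n = 54 × 0.1963 × 4 × 1 = 42.41 kips → 0.75 × 42.41 = 31.8 kips.
Bearing: edge l_c = 0.8438, r_n = 24.68 kips; interior l_c = 1.438, r_n = 29.25 kips; R_n = 24.68 + 3·29.25 = 112.4 kips → 84.3 kips.
Block shear: A_gv = 2.672, A_nv = 1.852, A_nt = 0.2109 in²; R_n = min(0.6F_uA_nv, 0.6F_yA_gv) + U_bs·F_u·A_nt = 85.92 kips → 64.4 kips.
Bolt shear governs: 31.8 kips.

31.8 kips (bolt shear governs)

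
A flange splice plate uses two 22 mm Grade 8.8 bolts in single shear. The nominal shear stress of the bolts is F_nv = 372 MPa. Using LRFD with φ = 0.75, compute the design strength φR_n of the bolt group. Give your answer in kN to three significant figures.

212 kN

A_b = π × 22² / 4 = 380.1 mm².
R_n = F_nv · A_b · n · n_s = 372 × 380.1 × 2 × 1 / 1000 = 282.8 kN.
Design strength φR_n = 0.75 × 282.8 = 212 kN.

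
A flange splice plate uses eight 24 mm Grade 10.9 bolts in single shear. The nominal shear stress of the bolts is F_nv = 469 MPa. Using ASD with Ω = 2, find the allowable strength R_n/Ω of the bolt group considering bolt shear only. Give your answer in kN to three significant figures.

A_b = π × 24² / 4 = 452.4 mm².
R_n = F_nv · A_b · n · n_s = 469 × 452.4 × 8 × 1 / 1000 = 1697 kN.
Allowable strength R_n/Ω = 1697 / 2 = 849 kN.

849 kN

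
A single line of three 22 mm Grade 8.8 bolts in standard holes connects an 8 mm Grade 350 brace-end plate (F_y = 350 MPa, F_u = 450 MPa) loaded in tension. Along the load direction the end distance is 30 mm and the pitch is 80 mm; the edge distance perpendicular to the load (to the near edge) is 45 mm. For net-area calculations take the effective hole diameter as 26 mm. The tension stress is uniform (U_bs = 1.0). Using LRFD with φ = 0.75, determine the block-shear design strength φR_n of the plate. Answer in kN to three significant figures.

Shear plane L_v = 30 + 2·80 = 190 mm; A_gv = 190 × 8 = 1520 mm².
A_nv = (190 − 2.5·26) × 8 = 1000 mm².
A_nt = (45 − 0.5·26) × 8 = 256 mm².
0.6 F_u A_nv = 270 kN; 0.6 F_y A_gv = 319.2 kN → shear rupture governs the shear term.
R_n = 270 + 1.0 × 450 × 256 / 1000 = 385.2 kN.
Design strength φR_n = 0.75 × 385.2 = 289 kN.

289 kN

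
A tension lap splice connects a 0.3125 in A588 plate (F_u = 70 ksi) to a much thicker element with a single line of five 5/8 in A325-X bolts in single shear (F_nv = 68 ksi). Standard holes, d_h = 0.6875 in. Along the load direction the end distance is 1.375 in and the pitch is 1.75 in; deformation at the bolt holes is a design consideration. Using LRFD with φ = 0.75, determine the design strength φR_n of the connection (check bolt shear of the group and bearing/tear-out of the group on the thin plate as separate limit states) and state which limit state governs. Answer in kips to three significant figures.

78.2 kips (bolt shear governs)

Bolt shear: A_b = π·0.625²/4 = 0.3068 in²; R_n = 68 × 0.3068 × 5 × 1 = 104.3 kips → 0.75 × 104.3 = 78.2 kips.
Bearing (1.2 l_c t F_u ≤ 2.4 d t F_u): upper limit = 2.4·0.625·0.3125·70 = 32.81 kips.
  Edge l_c = 1.375 − 0.6875/2 = 1.031 → r_n = 27.07 kips; interior l_c = 1.75 − 0.6875 = 1.062 → r_n = 27.89 kips.
  R_n,bearing = 1·27.07 + 4·27.89 = 138.6 kips → 0.75 × 138.6 = 104 kips.
Bolt shear governs: 78.2 kips.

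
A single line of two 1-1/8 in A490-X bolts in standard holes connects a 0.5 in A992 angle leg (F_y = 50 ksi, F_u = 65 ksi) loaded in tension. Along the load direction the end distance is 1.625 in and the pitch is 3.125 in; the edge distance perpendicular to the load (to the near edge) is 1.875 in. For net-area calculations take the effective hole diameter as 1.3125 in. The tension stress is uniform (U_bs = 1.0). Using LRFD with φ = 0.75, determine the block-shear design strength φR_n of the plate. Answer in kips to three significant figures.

Shear plane L_v = 1.625 + 1·3.125 = 4.75 in; A_gv = 4.75 × 0.5 = 2.375 in².
A_nv = (4.75 − 1.5·1.3125) × 0.5 = 1.391 in².
A_nt = (1.875 − 0.5·1.3125) × 0.5 = 0.6094 in².
0.6 F_u A_nv = 54.23 kips; 0.6 F_y A_gv = 71.25 kips → shear rupture governs the shear term.
R_n = 54.23 + 1.0 × 65 × 0.6094 = 93.84 kips.
Design strength φR_n = 0.75 × 93.84 = 70.4 kips.

70.4 kips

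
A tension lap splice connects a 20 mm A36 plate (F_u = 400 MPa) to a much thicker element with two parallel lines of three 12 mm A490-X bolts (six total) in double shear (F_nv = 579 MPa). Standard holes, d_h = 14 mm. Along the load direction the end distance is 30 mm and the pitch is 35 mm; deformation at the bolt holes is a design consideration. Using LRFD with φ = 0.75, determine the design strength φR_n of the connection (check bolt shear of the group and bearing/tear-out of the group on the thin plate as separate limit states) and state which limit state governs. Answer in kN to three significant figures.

589 kN (bolt shear governs)

Bolt shear: A_b = π·12²/4 = 113.1 mm²; R_n = 579 × 113.1 × 6 × 2 / 1000 = 785.8 kN → 0.75 × 785.8 = 589 kN.
Bearing (1.2 l_c t F_u ≤ 2.4 d t F_u): upper limit = 2.4·12·20·400 / 1000 = 230.4 kN.
  Edge l_c = 30 − 14/2 = 23 → r_n = 220.8 kN; interior l_c = 35 − 14 = 21 → r_n = 201.6 kN.
  R_n,bearing = 2·220.8 + 4·201.6 = 1248 kN → 0.75 × 1248 = 936 kN.
Bolt shear governs: 589 kN.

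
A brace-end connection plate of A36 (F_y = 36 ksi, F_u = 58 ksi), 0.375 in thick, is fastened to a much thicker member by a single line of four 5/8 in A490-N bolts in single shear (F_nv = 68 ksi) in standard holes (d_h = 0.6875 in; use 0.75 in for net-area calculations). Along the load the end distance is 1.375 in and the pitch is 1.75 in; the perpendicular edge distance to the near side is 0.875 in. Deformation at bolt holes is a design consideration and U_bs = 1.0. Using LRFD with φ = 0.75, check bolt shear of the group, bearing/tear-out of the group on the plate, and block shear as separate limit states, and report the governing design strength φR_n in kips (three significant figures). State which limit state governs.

47.3 kips (block shear governs)

Bolt shear: A_b = π·0.625²/4 = 0.3068 in²; R_n = 68 × 0.3068 × 4 × 1 = 83.45 kips → 0.75 × 83.45 = 62.6 kips.
Bearing: edge l_c = 1.031, r_n = 26.92 kips; interior l_c = 1.062, r_n = 27.73 kips; R_n = 26.92 + 3·27.73 = 110.1 kips → 82.6 kips.
Block shear: A_gv = 2.484, A_nv = 1.5, A_nt = 0.1875 in²; R_n = min(0.6F_uA_nv, 0.6F_yA_gv) + U_bs·F_u·A_nt = 63.07 kips → 47.3 kips.
Block shear governs: 47.3 kips.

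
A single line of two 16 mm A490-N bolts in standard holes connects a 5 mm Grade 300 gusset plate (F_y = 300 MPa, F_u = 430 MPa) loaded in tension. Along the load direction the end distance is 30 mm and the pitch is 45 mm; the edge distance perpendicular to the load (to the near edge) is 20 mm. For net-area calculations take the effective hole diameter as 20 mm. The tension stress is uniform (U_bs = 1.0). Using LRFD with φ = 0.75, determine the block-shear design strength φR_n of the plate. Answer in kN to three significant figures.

59.7 kN

Shear plane L_v = 30 + 1·45 = 75 mm; A_gv = 75 × 5 = 375 mm².
A_nv = (75 − 1.5·20) × 5 = 225 mm².
A_nt = (20 − 0.5·20) × 5 = 50 mm².
0.6 F_u A_nv = 58.05 kN; 0.6 F_y A_gv = 67.5 kN → shear rupture governs the shear term.
R_n = 58.05 + 1.0 × 430 × 50 / 1000 = 79.55 kN.
Design strength φR_n = 0.75 × 79.55 = 59.7 kN.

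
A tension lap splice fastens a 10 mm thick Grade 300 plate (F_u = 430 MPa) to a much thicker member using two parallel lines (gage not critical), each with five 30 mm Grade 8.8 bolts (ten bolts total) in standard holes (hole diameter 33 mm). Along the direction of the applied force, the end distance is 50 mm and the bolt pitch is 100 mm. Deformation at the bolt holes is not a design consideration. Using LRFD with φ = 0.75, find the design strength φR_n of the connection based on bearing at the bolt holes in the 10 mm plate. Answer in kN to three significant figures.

Per bolt r_n = 1.5 l_c t F_u ≤ 3.0 d t F_u; upper limit = 3.0 × 30 × 10 × 430 / 1000 = 387 kN.
Edge bolt: l_c = 50 − 33/2 = 33.5 mm → 1.5 × 33.5 × 10 × 430 / 1000 = 216.1 → r_n = 216.1 kN.
Interior bolts: l_c = 100 − 33 = 67 mm → 1.5 × 67 × 10 × 430 / 1000 = 432.2 → r_n = 387 kN.
R_n = 2 × 216.1 + 8 × 387 = 3528 kN.
Design strength φR_n = 0.75 × 3528 = 2650 kN.

2650 kN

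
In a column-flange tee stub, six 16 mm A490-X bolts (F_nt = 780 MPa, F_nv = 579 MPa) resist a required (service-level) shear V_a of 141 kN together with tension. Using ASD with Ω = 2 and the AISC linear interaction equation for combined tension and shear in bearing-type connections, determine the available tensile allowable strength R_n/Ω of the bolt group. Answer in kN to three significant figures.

422 kN

A_b = π·16²/4 = 201.1 mm²; f_rv = 141 × 1000 / (6 × 201.1) = 116.9 MPa.
F'_nt = 1.3 F_nt − (Ω F_nt / F_nv) f_rv = 1.3·780 − (2·780/579)·116.9 = 699.1 MPa, capped at F_nt → F'_nt = 699.1 MPa.
R_n = F'_nt · A_b · n = 699.1 × 201.1 × 6 / 1000 = 843.4 kN.
Allowable strength R_n/Ω = 843.4 / 2 = 422 kN.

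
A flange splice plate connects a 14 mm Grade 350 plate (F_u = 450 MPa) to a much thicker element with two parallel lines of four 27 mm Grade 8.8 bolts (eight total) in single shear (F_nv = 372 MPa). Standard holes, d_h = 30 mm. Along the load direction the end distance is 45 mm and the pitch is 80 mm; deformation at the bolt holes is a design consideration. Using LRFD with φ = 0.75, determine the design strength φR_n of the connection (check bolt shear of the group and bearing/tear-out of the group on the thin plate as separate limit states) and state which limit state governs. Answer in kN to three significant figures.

Bolt shear: A_b = π·27²/4 = 572.6 mm²; R_n = 372 × 572.6 × 8 × 1 / 1000 = 1704 kN → 0.75 × 1704 = 1280 kN.
Bearing (1.2 l_c t F_u ≤ 2.4 d t F_u): upper limit = 2.4·27·14·450 / 1000 = 408.2 kN.
  Edge l_c = 45 − 30/2 = 30 → r_n = 226.8 kN; interior l_c = 80 − 30 = 50 → r_n = 378 kN.
  R_n,bearing = 2·226.8 + 6·378 = 2722 kN → 0.75 × 2722 = 2040 kN.
Bolt shear governs: 1280 kN.

1280 kN (bolt shear governs)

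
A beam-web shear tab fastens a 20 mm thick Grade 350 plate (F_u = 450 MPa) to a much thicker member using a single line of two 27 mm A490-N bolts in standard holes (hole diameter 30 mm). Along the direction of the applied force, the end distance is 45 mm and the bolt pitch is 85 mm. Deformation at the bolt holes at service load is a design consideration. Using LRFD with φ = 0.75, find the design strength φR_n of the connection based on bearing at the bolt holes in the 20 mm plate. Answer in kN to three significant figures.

680 kN

Per bolt r_n = 1.2 l_c t F_u ≤ 2.4 d t F_u; upper limit = 2.4 × 27 × 20 × 450 / 1000 = 583.2 kN.
Edge bolt: l_c = 45 − 30/2 = 30 mm → 1.2 × 30 × 20 × 450 / 1000 = 324 → r_n = 324 kN.
Interior bolts: l_c = 85 − 30 = 55 mm → 1.2 × 55 × 20 × 450 / 1000 = 594 → r_n = 583.2 kN.
R_n = 1 × 324 + 1 × 583.2 = 907.2 kN.
Design strength φR_n = 0.75 × 907.2 = 680 kN.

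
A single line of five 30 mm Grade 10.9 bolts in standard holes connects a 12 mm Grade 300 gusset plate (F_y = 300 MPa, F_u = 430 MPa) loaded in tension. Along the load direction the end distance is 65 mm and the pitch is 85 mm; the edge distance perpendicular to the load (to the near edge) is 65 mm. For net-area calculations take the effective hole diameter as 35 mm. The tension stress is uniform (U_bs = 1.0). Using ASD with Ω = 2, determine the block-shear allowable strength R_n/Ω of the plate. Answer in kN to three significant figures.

Shear plane L_v = 65 + 4·85 = 405 mm; A_gv = 405 × 12 = 4860 mm².
A_nv = (405 − 4.5·35) × 12 = 2970 mm².
A_nt = (65 − 0.5·35) × 12 = 570 mm².
0.6 F_u A_nv = 766.3 kN; 0.6 F_y A_gv = 874.8 kN → shear rupture governs the shear term.
R_n = 766.3 + 1.0 × 430 × 570 / 1000 = 1011 kN.
Allowable strength R_n/Ω = 1011 / 2 = 506 kN.

506 kN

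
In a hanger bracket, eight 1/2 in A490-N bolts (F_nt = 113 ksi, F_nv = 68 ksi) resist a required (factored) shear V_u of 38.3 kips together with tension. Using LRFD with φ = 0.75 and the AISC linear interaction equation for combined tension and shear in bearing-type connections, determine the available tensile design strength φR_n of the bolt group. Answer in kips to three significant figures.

A_b = π·0.5²/4 = 0.1963 in²; f_rv = 38.3 / (8 × 0.1963) = 24.38 ksi.
F'_nt = 1.3 F_nt − (F_nt / φF_nv) f_rv = 1.3·113 − (113/(0.75·68))·24.38 = 92.88 ksi, capped at F_nt → F'_nt = 92.88 ksi.
R_n = F'_nt · A_b · n = 92.88 × 0.1963 × 8 = 145.9 kips.
Design strength φR_n = 0.75 × 145.9 = 109 kips.

109 kips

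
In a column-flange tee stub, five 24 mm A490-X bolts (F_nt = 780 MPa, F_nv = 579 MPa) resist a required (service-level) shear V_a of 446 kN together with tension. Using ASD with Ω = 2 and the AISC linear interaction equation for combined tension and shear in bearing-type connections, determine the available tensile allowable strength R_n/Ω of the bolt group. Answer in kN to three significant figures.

546 kN

A_b = π·24²/4 = 452.4 mm²; f_rv = 446 × 1000 / (5 × 452.4) = 197.2 MPa.
F'_nt = 1.3 F_nt − (Ω F_nt / F_nv) f_rv = 1.3·780 − (2·780/579)·197.2 = 482.8 MPa, capped at F_nt → F'_nt = 482.8 MPa.
R_n = F'_nt · A_b · n = 482.8 × 452.4 × 5 / 1000 = 1092 kN.
Allowable strength R_n/Ω = 1092 / 2 = 546 kN.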